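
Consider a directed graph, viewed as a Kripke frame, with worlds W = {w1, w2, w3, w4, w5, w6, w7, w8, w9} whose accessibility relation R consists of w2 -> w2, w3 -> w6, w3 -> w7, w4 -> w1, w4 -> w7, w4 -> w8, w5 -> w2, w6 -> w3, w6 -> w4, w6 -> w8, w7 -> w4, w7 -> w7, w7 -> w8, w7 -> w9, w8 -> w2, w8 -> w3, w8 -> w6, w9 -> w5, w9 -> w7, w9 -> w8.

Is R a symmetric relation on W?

No

Symmetric: no — w3 R w7 but not w7 R w3.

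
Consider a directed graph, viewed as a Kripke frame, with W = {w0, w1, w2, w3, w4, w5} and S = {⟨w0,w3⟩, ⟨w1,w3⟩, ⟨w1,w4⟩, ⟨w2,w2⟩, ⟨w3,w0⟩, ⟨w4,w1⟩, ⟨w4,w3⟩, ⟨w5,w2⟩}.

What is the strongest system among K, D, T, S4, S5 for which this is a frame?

D

Serial (axiom D): yes — every world has a successor (e.g. w0 S w3).
Reflexive (axiom T): no — w0 is not related to itself.
Transitive (axiom 4): no — w1 S w3 and w3 S w0, but not w1 S w0.
Euclidean (axiom 5): no — w1 S w3 and w1 S w4, but not w3 S w4.
So F validates K, D; T would additionally require S to be reflexive. The strongest is D.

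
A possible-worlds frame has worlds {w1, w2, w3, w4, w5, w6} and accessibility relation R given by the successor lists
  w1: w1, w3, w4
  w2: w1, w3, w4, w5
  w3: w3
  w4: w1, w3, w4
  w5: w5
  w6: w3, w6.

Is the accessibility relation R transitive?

Yes

Transitive: yes — every two-step R-path is closed by a direct edge.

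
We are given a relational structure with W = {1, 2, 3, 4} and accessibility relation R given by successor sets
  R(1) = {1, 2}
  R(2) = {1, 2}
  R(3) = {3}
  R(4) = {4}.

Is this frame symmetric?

Yes

Symmetric: yes — every pair in R has its reverse in R.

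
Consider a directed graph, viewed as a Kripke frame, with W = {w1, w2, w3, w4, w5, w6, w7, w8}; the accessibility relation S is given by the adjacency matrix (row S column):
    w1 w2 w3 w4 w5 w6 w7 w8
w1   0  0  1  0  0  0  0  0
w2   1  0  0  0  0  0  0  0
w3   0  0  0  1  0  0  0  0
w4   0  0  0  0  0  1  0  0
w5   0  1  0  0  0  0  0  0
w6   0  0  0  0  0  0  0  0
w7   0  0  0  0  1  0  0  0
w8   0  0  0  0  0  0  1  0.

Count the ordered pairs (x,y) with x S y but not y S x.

Enumerating: (w1,w3), (w2,w1), (w3,w4), (w4,w6), (w5,w2), (w7,w5), (w8,w7).

7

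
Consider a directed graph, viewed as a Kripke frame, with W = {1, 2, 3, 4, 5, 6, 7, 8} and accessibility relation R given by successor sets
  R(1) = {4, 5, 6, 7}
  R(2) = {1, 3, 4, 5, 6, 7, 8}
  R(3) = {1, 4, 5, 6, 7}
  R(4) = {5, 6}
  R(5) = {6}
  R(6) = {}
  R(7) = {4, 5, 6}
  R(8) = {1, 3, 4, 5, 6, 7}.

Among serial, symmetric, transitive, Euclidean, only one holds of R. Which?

Serial: no — 6 has no R-successor.
Symmetric: no — 1 R 4 but not 4 R 1.
Transitive: yes — every two-step R-path is closed by a direct edge.
Euclidean: no — 1 R 4 and 1 R 7, but not 4 R 7.
Only transitive holds.

transitive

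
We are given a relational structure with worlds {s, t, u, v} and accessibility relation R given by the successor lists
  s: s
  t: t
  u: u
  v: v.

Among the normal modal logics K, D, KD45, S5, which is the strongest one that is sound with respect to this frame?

S5

Serial (axiom D): yes — every world has a successor (e.g. s R s).
Euclidean (axiom 5): yes — any two successors of a common world are R-related.
Transitive (axiom 4): yes — every two-step R-path is closed by a direct edge.
Reflexive (axiom T): yes — every world is R-related to itself.
So F validates K, D, KD45, S5. The strongest is S5.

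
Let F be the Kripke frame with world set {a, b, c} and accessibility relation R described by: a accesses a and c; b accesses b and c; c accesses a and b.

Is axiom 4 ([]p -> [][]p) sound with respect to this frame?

No

By correspondence theory, 4 is valid on a frame iff R is transitive.
Transitive: no — a R c and c R b, but not a R b.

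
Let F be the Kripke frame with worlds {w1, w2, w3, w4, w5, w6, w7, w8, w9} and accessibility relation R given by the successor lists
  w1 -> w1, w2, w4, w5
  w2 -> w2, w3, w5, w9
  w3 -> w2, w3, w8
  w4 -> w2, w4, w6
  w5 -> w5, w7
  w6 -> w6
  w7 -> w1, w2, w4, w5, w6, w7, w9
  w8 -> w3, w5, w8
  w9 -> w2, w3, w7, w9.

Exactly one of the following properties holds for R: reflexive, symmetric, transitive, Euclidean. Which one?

reflexive

Reflexive: yes — every world is R-related to itself.
Symmetric: no — w1 R w2 but not w2 R w1.
Transitive: no — w1 R w2 and w2 R w3, but not w1 R w3.
Euclidean: no — w1 R w2 and w1 R w4, but not w2 R w4.
Only reflexive holds.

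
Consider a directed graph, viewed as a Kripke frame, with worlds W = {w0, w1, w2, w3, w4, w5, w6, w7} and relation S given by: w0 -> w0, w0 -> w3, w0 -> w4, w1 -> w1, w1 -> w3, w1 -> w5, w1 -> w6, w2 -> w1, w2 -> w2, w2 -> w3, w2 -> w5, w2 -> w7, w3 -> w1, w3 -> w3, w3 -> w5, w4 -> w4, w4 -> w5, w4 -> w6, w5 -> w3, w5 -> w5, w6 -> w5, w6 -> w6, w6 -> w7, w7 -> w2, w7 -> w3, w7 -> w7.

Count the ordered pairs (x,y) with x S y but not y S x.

Enumerating: (w0,w3), (w0,w4), (w1,w5), (w1,w6), (w2,w1), (w2,w3), (w2,w5), (w4,w5), (w4,w6), (w6,w5), (w6,w7), (w7,w3).

12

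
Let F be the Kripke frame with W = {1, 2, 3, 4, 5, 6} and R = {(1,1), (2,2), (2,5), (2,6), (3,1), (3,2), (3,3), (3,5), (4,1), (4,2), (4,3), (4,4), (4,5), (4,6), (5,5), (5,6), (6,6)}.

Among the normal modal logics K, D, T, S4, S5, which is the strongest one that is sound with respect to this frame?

Serial (axiom D): yes — every world has a successor (e.g. 1 R 1).
Reflexive (axiom T): yes — every world is R-related to itself.
Transitive (axiom 4): no — 3 R 2 and 2 R 6, but not 3 R 6.
Euclidean (axiom 5): no — 2 R 6 and 2 R 5, but not 6 R 5.
So F validates K, D, T; S4 would additionally require R to be transitive. The strongest is T.

T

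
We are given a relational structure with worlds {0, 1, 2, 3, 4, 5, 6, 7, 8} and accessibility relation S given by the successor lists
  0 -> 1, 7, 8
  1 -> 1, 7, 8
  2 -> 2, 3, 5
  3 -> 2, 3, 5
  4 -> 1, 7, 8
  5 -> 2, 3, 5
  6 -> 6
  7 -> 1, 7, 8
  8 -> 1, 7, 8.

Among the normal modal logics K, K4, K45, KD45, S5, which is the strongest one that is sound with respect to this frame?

Transitive (axiom 4): yes — every two-step S-path is closed by a direct edge.
Euclidean (axiom 5): yes — any two successors of a common world are S-related.
Serial (axiom D): yes — every world has a successor (e.g. 0 S 1).
Reflexive (axiom T): no — 0 is not related to itself.
So F validates K, K4, K45, KD45; S5 would additionally require S to be reflexive. The strongest is KD45.

KD45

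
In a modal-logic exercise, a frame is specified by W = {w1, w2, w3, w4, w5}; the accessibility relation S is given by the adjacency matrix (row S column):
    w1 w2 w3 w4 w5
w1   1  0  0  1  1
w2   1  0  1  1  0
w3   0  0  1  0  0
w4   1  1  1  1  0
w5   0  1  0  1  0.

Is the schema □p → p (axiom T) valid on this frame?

Axiom T corresponds to the accessibility relation being reflexive.
Reflexive: no — w2 is not related to itself.

No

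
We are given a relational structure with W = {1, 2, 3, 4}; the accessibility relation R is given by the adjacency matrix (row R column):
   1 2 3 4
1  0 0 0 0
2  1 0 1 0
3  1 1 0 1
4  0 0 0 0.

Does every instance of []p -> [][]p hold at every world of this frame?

By correspondence theory, 4 is valid on a frame iff R is transitive.
Transitive: no — 2 R 3 and 3 R 4, but not 2 R 4.

No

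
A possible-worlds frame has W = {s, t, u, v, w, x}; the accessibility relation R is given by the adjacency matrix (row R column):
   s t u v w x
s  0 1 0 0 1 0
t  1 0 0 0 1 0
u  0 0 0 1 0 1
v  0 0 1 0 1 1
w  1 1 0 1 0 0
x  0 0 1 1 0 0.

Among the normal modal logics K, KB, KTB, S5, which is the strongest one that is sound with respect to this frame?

KB

Symmetric (axiom B): yes — every pair in R has its reverse in R.
Reflexive (axiom T): no — s is not related to itself.
Euclidean (axiom 5): no — v R u and v R w, but not u R w.
So F validates K, KB; KTB would additionally require R to be reflexive. The strongest is KB.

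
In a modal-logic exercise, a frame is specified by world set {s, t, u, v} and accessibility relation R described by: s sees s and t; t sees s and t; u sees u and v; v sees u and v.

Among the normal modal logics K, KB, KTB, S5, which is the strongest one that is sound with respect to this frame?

Symmetric (axiom B): yes — every pair in R has its reverse in R.
Reflexive (axiom T): yes — every world is R-related to itself.
Euclidean (axiom 5): yes — any two successors of a common world are R-related.
So F validates K, KB, KTB, S5. The strongest is S5.

S5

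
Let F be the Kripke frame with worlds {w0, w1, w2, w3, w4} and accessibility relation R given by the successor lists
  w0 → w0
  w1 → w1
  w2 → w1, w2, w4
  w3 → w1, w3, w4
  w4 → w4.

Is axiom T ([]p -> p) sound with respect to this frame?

Yes

The schema T characterises exactly the reflexive frames.
Reflexive: yes — every world is R-related to itself.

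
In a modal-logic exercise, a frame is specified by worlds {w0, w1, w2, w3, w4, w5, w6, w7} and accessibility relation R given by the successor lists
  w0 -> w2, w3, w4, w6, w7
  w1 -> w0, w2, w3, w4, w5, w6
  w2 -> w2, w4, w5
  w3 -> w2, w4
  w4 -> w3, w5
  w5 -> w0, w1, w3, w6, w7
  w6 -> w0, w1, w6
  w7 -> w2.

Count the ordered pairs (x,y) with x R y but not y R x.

17

Enumerating: (w0,w2), (w0,w3), (w0,w4), (w0,w7), (w1,w0), (w1,w2), (w1,w3), (w1,w4), (w2,w4), (w2,w5), (w3,w2), (w4,w5), (w5,w0), (w5,w3), (w5,w6), (w5,w7), (w7,w2).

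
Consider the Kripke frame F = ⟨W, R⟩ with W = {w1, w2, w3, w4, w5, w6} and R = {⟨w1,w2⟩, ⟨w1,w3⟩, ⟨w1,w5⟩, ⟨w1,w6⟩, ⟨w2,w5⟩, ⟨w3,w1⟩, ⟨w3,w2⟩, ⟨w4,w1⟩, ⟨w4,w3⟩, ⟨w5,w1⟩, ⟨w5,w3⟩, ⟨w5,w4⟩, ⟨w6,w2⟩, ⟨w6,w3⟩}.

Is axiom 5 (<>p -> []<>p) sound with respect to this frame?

No

Axiom 5 corresponds to the accessibility relation being Euclidean.
Euclidean: no — w1 R w2 and w1 R w3, but not w2 R w3.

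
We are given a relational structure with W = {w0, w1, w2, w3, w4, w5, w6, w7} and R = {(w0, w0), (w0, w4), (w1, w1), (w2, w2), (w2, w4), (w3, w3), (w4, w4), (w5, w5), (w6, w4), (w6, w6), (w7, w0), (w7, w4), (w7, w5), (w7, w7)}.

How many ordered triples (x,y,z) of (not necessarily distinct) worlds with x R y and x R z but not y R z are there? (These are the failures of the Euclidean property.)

Enumerating: (w0,w4,w0), (w2,w4,w2), (w6,w4,w6), (w7,w0,w5), (w7,w0,w7), (w7,w4,w0), (w7,w4,w5), (w7,w4,w7), (w7,w5,w0), (w7,w5,w4), (w7,w5,w7).

11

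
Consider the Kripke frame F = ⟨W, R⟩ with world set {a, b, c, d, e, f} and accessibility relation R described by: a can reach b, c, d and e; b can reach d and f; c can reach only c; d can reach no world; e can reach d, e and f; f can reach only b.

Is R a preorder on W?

Reflexive: no — a is not related to itself.
Transitive: no — a R b and b R f, but not a R f.
So R is not a preorder.

No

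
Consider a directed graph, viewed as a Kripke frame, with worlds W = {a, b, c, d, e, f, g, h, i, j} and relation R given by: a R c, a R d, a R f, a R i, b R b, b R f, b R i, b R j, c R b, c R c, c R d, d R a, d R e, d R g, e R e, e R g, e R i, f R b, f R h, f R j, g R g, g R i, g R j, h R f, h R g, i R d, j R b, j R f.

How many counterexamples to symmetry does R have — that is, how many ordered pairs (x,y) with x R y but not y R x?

Enumerating: (a,c), (a,f), (a,i), (b,i), (c,b), (c,d), (d,e), (d,g), (e,g), (e,i), (g,i), (g,j), (h,g), (i,d).

14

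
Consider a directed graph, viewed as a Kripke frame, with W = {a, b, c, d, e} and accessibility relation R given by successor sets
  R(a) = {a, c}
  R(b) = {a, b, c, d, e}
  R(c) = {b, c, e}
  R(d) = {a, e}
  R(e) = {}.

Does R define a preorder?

Reflexive: no — d is not related to itself.
Transitive: no — a R c and c R b, but not a R b.
So R is not a preorder.

No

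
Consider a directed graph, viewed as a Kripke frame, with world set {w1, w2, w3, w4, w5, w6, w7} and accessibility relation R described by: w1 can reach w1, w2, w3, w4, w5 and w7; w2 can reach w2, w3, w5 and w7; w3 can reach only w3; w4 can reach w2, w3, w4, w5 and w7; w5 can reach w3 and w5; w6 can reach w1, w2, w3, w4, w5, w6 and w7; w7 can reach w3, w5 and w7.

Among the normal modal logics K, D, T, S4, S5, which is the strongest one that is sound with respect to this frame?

Serial (axiom D): yes — every world has a successor (e.g. w1 R w1).
Reflexive (axiom T): yes — every world is R-related to itself.
Transitive (axiom 4): yes — every two-step R-path is closed by a direct edge.
Euclidean (axiom 5): no — w1 R w2 and w1 R w4, but not w2 R w4.
So F validates K, D, T, S4; S5 would additionally require R to be Euclidean. The strongest is S4.

S4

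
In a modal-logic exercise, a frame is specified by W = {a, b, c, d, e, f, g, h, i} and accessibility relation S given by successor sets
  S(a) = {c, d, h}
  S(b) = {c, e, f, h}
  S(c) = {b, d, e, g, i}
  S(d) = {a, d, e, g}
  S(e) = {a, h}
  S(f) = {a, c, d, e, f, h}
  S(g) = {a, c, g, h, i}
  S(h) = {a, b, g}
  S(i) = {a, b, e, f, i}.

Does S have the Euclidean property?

Euclidean: no — a S c and a S h, but not c S h.

No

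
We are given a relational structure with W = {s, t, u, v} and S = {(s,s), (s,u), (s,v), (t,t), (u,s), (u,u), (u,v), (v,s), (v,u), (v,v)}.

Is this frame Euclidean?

Yes

Euclidean: yes — any two successors of a common world are S-related.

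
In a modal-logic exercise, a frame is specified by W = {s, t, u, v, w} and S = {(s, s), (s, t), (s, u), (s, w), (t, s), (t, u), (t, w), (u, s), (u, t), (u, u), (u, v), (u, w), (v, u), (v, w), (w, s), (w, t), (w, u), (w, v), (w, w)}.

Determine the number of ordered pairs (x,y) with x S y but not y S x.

S is symmetric; there are no such tuples.

0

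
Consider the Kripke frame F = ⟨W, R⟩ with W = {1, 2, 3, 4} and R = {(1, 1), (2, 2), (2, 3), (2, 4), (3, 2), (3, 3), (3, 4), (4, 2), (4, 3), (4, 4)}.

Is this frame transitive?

Transitive: yes — every two-step R-path is closed by a direct edge.

Yes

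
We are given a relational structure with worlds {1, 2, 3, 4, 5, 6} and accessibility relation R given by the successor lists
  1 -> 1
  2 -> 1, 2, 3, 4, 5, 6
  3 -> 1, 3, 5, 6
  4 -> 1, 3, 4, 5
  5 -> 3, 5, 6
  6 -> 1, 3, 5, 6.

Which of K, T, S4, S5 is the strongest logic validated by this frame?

T

Reflexive (axiom T): yes — every world is R-related to itself.
Transitive (axiom 4): no — 4 R 3 and 3 R 6, but not 4 R 6.
Euclidean (axiom 5): no — 2 R 1 and 2 R 3, but not 1 R 3.
So F validates K, T; S4 would additionally require R to be transitive. The strongest is T.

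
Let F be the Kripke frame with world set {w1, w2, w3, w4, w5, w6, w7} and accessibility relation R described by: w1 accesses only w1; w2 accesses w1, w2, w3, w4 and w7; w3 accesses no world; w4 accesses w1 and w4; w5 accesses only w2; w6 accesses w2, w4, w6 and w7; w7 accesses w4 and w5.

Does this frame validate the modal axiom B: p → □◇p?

No

By correspondence theory, B is valid on a frame iff R is symmetric.
Symmetric: no — w2 R w1 but not w1 R w2.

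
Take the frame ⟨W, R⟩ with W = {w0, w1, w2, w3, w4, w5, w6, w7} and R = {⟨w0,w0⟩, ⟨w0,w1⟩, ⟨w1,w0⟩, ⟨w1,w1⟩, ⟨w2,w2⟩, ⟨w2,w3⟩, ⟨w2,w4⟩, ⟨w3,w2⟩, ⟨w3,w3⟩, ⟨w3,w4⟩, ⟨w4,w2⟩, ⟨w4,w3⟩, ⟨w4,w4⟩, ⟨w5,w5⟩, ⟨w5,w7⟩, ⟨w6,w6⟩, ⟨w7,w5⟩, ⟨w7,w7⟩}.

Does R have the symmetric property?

Yes

Symmetric: yes — every pair in R has its reverse in R.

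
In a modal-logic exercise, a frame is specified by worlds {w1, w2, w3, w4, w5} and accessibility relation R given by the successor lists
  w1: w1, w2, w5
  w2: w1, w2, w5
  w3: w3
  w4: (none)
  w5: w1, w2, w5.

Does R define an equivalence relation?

Reflexive: no — w4 is not related to itself.
Symmetric: yes — every pair in R has its reverse in R.
Transitive: yes — every two-step R-path is closed by a direct edge.
So R is not an equivalence relation.

No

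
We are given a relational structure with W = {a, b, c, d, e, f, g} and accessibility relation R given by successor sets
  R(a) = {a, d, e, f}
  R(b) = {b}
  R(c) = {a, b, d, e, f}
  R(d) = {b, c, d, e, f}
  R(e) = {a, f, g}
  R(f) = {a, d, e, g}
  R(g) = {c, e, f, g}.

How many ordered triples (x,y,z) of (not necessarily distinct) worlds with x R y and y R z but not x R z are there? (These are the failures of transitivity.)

Enumerating: (a,d,b), (a,d,c), (a,e,g), (a,f,g), (c,d,c), (c,e,g), (c,f,g), (d,c,a), (d,e,a), (d,e,g), (d,f,a), (d,f,g), … and 19 more.
Total: 31.

31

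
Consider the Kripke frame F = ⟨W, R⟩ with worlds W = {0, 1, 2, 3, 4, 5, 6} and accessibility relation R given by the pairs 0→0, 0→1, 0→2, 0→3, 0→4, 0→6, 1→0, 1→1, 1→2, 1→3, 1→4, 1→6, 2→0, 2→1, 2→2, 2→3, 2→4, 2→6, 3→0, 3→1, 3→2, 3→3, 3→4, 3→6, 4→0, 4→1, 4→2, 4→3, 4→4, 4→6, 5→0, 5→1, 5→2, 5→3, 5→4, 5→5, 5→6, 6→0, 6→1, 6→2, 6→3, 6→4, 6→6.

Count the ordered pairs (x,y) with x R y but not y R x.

Enumerating: (5,0), (5,1), (5,2), (5,3), (5,4), (5,6).

6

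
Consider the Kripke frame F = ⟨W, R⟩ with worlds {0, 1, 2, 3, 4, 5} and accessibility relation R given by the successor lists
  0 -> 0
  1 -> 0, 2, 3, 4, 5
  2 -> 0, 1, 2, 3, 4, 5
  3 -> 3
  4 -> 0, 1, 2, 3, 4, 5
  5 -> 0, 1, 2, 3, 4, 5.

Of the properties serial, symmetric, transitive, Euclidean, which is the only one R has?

Serial: yes — every world has a successor (e.g. 0 R 0).
Symmetric: no — 1 R 0 but not 0 R 1.
Transitive: no — 1 R 2 and 2 R 1, but not 1 R 1.
Euclidean: no — 1 R 0 and 1 R 2, but not 0 R 2.
Only serial holds.

serial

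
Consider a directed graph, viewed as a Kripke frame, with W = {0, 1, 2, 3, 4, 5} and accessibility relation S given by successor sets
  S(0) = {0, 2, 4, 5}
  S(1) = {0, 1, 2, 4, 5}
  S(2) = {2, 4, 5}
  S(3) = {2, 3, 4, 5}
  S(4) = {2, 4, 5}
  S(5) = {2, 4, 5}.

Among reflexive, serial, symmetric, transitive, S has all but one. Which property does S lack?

symmetric

Reflexive: yes — every world is S-related to itself.
Serial: yes — every world has a successor (e.g. 0 S 0).
Symmetric: no — 0 S 2 but not 2 S 0.
Transitive: yes — every two-step S-path is closed by a direct edge.
Only symmetric fails.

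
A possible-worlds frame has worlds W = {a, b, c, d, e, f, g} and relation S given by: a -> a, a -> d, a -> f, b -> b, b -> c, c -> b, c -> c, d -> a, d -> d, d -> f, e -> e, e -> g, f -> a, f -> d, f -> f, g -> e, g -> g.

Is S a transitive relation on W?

Yes

Transitive: yes — every two-step S-path is closed by a direct edge.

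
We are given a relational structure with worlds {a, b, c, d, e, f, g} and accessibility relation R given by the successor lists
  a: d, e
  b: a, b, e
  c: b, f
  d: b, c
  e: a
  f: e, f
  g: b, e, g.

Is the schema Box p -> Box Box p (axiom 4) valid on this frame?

By correspondence theory, 4 is valid on a frame iff R is transitive.
Transitive: no — a R d and d R b, but not a R b.

No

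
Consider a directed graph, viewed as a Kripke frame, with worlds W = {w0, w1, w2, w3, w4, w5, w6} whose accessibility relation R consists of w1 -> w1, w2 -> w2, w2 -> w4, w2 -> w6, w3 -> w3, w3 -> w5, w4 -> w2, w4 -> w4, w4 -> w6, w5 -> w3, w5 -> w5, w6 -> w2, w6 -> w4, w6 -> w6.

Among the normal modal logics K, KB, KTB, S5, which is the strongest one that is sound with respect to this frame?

Symmetric (axiom B): yes — every pair in R has its reverse in R.
Reflexive (axiom T): no — w0 is not related to itself.
Euclidean (axiom 5): yes — any two successors of a common world are R-related.
So F validates K, KB; KTB would additionally require R to be reflexive. The strongest is KB.

KB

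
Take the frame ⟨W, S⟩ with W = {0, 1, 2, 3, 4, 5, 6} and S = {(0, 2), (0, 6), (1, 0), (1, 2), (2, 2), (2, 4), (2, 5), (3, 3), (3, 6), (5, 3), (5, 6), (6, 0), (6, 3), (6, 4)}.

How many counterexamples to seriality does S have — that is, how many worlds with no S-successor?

Enumerating: 4.

1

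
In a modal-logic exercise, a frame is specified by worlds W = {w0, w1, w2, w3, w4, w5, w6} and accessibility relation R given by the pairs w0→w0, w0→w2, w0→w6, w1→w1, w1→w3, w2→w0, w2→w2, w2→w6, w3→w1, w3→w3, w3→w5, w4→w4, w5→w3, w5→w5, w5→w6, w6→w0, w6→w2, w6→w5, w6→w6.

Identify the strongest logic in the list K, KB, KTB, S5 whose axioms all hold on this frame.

Symmetric (axiom B): yes — every pair in R has its reverse in R.
Reflexive (axiom T): yes — every world is R-related to itself.
Euclidean (axiom 5): no — w3 R w1 and w3 R w5, but not w1 R w5.
So F validates K, KB, KTB; S5 would additionally require R to be Euclidean. The strongest is KTB.

KTB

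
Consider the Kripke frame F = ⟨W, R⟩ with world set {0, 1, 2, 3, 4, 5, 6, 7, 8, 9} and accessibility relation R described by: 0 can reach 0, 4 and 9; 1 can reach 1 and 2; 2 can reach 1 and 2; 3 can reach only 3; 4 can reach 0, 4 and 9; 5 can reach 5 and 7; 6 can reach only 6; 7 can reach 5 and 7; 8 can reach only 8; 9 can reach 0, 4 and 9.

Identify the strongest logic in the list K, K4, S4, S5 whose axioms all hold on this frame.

Transitive (axiom 4): yes — every two-step R-path is closed by a direct edge.
Reflexive (axiom T): yes — every world is R-related to itself.
Euclidean (axiom 5): yes — any two successors of a common world are R-related.
So F validates K, K4, S4, S5. The strongest is S5.

S5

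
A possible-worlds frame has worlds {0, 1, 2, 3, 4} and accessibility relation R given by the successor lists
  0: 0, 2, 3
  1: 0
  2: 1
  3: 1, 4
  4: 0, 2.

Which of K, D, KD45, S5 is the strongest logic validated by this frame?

D

Serial (axiom D): yes — every world has a successor (e.g. 0 R 0).
Euclidean (axiom 5): no — 0 R 2 and 0 R 3, but not 2 R 3.
Transitive (axiom 4): no — 0 R 2 and 2 R 1, but not 0 R 1.
Reflexive (axiom T): no — 1 is not related to itself.
So F validates K, D; KD45 would additionally require R to be Euclidean and transitive. The strongest is D.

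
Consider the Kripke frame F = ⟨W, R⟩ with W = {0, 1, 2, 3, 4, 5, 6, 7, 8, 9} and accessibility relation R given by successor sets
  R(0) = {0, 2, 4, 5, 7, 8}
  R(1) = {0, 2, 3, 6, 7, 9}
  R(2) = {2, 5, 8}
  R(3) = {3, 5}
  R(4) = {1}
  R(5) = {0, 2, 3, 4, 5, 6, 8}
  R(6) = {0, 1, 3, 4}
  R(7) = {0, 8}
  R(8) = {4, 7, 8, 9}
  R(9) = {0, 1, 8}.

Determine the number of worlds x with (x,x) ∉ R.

5

Enumerating: 1, 4, 6, 7, 9.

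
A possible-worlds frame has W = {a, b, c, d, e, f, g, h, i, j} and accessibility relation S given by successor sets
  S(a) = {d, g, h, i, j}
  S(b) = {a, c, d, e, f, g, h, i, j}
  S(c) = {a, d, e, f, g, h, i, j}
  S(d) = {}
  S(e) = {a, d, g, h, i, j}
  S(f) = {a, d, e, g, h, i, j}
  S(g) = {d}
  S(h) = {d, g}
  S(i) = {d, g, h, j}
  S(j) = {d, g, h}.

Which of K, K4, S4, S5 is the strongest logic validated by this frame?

K4

Transitive (axiom 4): yes — every two-step S-path is closed by a direct edge.
Reflexive (axiom T): no — a is not related to itself.
Euclidean (axiom 5): no — a S d and a S g, but not d S g.
So F validates K, K4; S4 would additionally require S to be reflexive. The strongest is K4.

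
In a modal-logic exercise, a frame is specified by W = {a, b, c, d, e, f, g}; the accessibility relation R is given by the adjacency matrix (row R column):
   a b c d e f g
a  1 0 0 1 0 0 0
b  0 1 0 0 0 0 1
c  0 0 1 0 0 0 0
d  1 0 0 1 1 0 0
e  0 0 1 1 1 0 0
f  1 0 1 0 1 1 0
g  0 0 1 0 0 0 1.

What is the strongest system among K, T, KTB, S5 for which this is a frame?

Reflexive (axiom T): yes — every world is R-related to itself.
Symmetric (axiom B): no — b R g but not g R b.
Euclidean (axiom 5): no — d R a and d R e, but not a R e.
So F validates K, T; KTB would additionally require R to be symmetric. The strongest is T.

T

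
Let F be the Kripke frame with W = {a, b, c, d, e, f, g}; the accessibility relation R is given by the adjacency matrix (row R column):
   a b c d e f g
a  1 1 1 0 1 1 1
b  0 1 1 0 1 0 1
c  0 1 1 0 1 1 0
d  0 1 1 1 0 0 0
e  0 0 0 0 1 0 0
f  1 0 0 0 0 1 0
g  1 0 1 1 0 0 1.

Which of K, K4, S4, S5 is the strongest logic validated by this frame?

K

Transitive (axiom 4): no — a R g and g R d, but not a R d.
Reflexive (axiom T): yes — every world is R-related to itself.
Euclidean (axiom 5): no — a R b and a R f, but not b R f.
So F validates K; K4 would additionally require R to be transitive. The strongest is K.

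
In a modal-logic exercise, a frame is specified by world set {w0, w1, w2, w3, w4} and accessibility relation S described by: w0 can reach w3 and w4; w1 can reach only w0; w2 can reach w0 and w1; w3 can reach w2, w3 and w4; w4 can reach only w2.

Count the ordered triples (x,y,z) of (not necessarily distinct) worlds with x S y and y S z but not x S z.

Enumerating: (w0,w3,w2), (w0,w4,w2), (w1,w0,w3), (w1,w0,w4), (w2,w0,w3), (w2,w0,w4), (w3,w2,w0), (w3,w2,w1), (w4,w2,w0), (w4,w2,w1).

10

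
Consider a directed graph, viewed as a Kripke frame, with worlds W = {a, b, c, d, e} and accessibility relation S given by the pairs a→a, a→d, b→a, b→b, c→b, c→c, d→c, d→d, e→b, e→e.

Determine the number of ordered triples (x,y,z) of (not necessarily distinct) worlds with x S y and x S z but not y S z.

5

Enumerating: (a,d,a), (b,a,b), (c,b,c), (d,c,d), (e,b,e).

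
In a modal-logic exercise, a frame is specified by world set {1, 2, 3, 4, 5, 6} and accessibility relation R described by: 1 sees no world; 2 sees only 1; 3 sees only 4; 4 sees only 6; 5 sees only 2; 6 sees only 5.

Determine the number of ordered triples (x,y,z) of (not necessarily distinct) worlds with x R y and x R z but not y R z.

Enumerating: (2,1,1), (3,4,4), (4,6,6), (5,2,2), (6,5,5).

5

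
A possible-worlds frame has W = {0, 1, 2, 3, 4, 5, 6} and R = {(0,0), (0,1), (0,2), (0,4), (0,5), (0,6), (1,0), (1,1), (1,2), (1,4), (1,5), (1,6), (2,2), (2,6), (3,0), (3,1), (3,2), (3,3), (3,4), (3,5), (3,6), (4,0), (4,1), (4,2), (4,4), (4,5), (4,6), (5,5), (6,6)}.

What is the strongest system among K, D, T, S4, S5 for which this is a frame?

Serial (axiom D): yes — every world has a successor (e.g. 0 R 0).
Reflexive (axiom T): yes — every world is R-related to itself.
Transitive (axiom 4): yes — every two-step R-path is closed by a direct edge.
Euclidean (axiom 5): no — 0 R 2 and 0 R 1, but not 2 R 1.
So F validates K, D, T, S4; S5 would additionally require R to be Euclidean. The strongest is S4.

S4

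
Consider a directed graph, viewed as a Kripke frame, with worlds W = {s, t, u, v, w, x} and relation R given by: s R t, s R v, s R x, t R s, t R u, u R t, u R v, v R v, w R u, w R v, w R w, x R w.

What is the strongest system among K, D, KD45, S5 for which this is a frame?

Serial (axiom D): yes — every world has a successor (e.g. s R t).
Euclidean (axiom 5): no — s R t and s R v, but not t R v.
Transitive (axiom 4): no — s R t and t R u, but not s R u.
Reflexive (axiom T): no — s is not related to itself.
So F validates K, D; KD45 would additionally require R to be Euclidean and transitive. The strongest is D.

D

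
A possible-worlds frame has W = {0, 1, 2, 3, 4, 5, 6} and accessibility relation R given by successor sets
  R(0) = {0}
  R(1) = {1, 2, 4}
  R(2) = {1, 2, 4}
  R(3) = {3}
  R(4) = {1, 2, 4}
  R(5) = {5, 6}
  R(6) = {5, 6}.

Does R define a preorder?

Yes

Reflexive: yes — every world is R-related to itself.
Transitive: yes — every two-step R-path is closed by a direct edge.
So R is a preorder.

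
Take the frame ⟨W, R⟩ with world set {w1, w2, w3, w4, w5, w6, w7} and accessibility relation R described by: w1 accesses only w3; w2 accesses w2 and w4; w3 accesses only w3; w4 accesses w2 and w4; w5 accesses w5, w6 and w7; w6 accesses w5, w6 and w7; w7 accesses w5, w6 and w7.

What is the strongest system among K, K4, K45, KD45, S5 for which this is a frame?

KD45

Transitive (axiom 4): yes — every two-step R-path is closed by a direct edge.
Euclidean (axiom 5): yes — any two successors of a common world are R-related.
Serial (axiom D): yes — every world has a successor (e.g. w1 R w3).
Reflexive (axiom T): no — w1 is not related to itself.
So F validates K, K4, K45, KD45; S5 would additionally require R to be reflexive. The strongest is KD45.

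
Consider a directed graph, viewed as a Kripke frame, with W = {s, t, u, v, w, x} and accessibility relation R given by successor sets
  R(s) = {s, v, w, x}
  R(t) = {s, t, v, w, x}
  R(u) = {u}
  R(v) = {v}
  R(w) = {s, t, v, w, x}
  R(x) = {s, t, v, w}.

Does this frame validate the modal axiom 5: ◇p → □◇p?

No

Axiom 5 corresponds to the accessibility relation being Euclidean.
Euclidean: no — s R v and s R w, but not v R w.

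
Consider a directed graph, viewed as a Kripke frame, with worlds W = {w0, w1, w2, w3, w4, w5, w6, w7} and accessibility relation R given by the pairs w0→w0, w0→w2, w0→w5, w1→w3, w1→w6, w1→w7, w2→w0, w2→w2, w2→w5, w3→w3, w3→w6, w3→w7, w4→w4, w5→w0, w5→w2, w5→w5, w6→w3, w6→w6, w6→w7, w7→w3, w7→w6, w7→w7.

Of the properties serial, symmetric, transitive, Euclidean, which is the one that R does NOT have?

Serial: yes — every world has a successor (e.g. w0 R w0).
Symmetric: no — w1 R w3 but not w3 R w1.
Transitive: yes — every two-step R-path is closed by a direct edge.
Euclidean: yes — any two successors of a common world are R-related.
Only symmetric fails.

symmetric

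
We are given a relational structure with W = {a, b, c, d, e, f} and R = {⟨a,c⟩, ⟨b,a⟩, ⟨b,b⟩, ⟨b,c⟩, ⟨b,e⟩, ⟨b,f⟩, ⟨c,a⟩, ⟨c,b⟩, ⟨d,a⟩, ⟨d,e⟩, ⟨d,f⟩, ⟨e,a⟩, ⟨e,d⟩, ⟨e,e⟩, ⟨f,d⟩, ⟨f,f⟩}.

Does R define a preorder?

Reflexive: no — a is not related to itself.
Transitive: no — a R c and c R b, but not a R b.
So R is not a preorder.

No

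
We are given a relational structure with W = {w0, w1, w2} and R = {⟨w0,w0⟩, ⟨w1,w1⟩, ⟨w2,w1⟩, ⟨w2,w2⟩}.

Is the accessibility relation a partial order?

Reflexive: yes — every world is R-related to itself.
Transitive: yes — every two-step R-path is closed by a direct edge.
Antisymmetric: yes — no distinct pair is related both ways.
So R is a partial order.

Yes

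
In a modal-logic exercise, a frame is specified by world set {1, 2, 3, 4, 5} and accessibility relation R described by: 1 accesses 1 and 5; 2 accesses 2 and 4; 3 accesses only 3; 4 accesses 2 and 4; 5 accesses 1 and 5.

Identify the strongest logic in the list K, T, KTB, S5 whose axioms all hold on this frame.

Reflexive (axiom T): yes — every world is R-related to itself.
Symmetric (axiom B): yes — every pair in R has its reverse in R.
Euclidean (axiom 5): yes — any two successors of a common world are R-related.
So F validates K, T, KTB, S5. The strongest is S5.

S5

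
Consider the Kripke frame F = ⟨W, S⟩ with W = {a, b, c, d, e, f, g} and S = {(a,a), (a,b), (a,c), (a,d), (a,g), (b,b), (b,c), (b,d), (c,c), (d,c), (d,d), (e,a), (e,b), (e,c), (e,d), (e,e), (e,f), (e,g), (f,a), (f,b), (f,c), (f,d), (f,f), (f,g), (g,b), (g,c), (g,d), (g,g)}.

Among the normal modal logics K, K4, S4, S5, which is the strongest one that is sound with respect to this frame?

S4

Transitive (axiom 4): yes — every two-step S-path is closed by a direct edge.
Reflexive (axiom T): yes — every world is S-related to itself.
Euclidean (axiom 5): no — a S b and a S g, but not b S g.
So F validates K, K4, S4; S5 would additionally require S to be Euclidean. The strongest is S4.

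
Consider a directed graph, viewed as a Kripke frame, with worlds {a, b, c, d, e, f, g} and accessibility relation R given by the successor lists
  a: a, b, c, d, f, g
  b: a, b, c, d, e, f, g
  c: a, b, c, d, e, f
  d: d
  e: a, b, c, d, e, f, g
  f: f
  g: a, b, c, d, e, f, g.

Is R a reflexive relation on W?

Reflexive: yes — every world is R-related to itself.

Yes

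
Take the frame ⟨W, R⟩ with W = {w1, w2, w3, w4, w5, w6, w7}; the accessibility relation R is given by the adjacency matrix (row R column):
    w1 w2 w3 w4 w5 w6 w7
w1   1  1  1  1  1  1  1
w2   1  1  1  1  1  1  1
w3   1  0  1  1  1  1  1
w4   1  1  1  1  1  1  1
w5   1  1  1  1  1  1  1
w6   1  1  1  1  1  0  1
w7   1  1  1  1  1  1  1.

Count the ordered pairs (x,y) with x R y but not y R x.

1

Enumerating: (w2,w3).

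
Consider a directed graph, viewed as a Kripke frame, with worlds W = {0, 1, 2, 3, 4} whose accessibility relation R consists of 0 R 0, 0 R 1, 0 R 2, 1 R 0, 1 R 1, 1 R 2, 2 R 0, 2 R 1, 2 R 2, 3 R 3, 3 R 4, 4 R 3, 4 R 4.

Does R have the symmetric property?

Yes

Symmetric: yes — every pair in R has its reverse in R.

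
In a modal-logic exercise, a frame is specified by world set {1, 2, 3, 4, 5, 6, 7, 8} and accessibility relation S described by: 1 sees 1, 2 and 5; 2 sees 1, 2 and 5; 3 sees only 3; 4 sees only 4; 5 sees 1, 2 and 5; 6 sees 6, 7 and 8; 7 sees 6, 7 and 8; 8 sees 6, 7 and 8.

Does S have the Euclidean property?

Yes

Euclidean: yes — any two successors of a common world are S-related.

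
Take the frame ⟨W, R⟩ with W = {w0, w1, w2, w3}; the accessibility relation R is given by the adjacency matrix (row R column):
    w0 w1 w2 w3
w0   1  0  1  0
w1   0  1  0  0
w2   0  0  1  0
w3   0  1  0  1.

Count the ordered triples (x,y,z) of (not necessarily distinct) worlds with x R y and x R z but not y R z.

2

Enumerating: (w0,w2,w0), (w3,w1,w3).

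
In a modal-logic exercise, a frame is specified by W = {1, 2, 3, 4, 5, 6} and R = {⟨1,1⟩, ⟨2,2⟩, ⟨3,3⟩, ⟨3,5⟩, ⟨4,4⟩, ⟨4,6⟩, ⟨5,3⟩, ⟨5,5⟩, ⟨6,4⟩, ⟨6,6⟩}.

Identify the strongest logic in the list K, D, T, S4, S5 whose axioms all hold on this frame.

Serial (axiom D): yes — every world has a successor (e.g. 1 R 1).
Reflexive (axiom T): yes — every world is R-related to itself.
Transitive (axiom 4): yes — every two-step R-path is closed by a direct edge.
Euclidean (axiom 5): yes — any two successors of a common world are R-related.
So F validates K, D, T, S4, S5. The strongest is S5.

S5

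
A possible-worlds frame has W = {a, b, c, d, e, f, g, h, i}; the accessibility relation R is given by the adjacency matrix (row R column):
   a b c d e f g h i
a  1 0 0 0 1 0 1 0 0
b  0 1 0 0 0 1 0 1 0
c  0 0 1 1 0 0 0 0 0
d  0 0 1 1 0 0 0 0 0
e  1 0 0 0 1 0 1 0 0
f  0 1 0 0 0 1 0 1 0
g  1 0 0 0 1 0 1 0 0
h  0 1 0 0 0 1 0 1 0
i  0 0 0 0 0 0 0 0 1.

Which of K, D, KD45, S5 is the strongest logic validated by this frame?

S5

Serial (axiom D): yes — every world has a successor (e.g. a R a).
Euclidean (axiom 5): yes — any two successors of a common world are R-related.
Transitive (axiom 4): yes — every two-step R-path is closed by a direct edge.
Reflexive (axiom T): yes — every world is R-related to itself.
So F validates K, D, KD45, S5. The strongest is S5.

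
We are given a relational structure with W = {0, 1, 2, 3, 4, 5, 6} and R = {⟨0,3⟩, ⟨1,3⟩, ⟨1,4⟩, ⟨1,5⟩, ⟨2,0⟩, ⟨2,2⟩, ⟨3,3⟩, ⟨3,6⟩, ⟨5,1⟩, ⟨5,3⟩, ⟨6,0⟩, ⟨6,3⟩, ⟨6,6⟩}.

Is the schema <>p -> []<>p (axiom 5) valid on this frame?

No

The schema 5 characterises exactly the Euclidean frames.
Euclidean: no — 1 R 3 and 1 R 4, but not 3 R 4.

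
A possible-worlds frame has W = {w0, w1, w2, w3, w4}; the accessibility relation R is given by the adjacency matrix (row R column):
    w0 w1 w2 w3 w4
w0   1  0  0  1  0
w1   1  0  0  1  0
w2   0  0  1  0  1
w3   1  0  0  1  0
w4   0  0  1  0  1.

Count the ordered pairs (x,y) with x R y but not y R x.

2

Enumerating: (w1,w0), (w1,w3).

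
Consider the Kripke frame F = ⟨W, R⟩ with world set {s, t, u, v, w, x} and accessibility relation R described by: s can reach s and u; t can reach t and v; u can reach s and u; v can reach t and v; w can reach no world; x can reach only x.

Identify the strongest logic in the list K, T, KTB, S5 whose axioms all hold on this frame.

K

Reflexive (axiom T): no — w is not related to itself.
Symmetric (axiom B): yes — every pair in R has its reverse in R.
Euclidean (axiom 5): yes — any two successors of a common world are R-related.
So F validates K; T would additionally require R to be reflexive. The strongest is K.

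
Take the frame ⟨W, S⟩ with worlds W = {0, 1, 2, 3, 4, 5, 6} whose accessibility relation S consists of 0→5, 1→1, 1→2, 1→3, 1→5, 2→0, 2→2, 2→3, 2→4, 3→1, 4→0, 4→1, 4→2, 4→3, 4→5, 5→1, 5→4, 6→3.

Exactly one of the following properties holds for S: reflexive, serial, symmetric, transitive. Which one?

serial

Reflexive: no — 0 is not related to itself.
Serial: yes — every world has a successor (e.g. 0 S 5).
Symmetric: no — 0 S 5 but not 5 S 0.
Transitive: no — 0 S 5 and 5 S 1, but not 0 S 1.
Only serial holds.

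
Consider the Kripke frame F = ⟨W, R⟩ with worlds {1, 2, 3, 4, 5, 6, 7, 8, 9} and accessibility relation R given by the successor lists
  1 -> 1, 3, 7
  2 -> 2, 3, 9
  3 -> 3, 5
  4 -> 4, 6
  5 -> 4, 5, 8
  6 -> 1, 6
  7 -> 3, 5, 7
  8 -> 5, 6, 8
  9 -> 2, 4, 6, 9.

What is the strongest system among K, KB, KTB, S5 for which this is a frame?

K

Symmetric (axiom B): no — 1 R 3 but not 3 R 1.
Reflexive (axiom T): yes — every world is R-related to itself.
Euclidean (axiom 5): no — 1 R 3 and 1 R 7, but not 3 R 7.
So F validates K; KB would additionally require R to be symmetric. The strongest is K.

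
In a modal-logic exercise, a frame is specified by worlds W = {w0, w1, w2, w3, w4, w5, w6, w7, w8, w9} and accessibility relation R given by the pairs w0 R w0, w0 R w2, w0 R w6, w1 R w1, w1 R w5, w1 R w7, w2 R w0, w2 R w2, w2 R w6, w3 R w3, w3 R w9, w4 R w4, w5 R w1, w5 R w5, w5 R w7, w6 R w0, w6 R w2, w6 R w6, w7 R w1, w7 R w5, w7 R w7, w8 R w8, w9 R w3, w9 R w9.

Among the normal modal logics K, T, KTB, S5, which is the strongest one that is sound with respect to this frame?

Reflexive (axiom T): yes — every world is R-related to itself.
Symmetric (axiom B): yes — every pair in R has its reverse in R.
Euclidean (axiom 5): yes — any two successors of a common world are R-related.
So F validates K, T, KTB, S5. The strongest is S5.

S5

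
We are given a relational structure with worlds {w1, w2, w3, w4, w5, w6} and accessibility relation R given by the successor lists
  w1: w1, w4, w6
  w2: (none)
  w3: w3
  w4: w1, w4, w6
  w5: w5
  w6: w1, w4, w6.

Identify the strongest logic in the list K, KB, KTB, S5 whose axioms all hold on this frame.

KB

Symmetric (axiom B): yes — every pair in R has its reverse in R.
Reflexive (axiom T): no — w2 is not related to itself.
Euclidean (axiom 5): yes — any two successors of a common world are R-related.
So F validates K, KB; KTB would additionally require R to be reflexive. The strongest is KB.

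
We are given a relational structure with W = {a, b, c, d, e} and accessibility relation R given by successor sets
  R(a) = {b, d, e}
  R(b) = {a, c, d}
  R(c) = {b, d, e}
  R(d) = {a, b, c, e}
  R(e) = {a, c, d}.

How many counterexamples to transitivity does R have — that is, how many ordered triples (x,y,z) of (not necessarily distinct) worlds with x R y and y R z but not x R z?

Enumerating: (a,b,a), (a,b,c), (a,d,a), (a,d,c), (a,e,a), (a,e,c), (b,a,b), (b,a,e), (b,c,b), (b,c,e), (b,d,b), (b,d,e), … and 16 more.
Total: 28.

28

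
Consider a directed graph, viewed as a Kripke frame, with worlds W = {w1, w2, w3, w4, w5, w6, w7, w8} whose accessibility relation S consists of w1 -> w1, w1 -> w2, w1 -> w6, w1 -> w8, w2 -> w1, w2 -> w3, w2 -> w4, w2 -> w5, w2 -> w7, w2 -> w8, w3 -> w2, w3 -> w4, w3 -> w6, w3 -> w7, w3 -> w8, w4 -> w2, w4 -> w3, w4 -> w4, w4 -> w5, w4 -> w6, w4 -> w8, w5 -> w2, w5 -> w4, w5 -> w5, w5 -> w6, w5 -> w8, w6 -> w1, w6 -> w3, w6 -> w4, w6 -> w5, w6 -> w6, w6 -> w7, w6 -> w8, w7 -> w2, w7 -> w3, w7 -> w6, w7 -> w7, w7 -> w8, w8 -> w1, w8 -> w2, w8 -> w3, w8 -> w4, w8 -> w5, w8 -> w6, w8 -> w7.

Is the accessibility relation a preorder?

Reflexive: no — w2 is not related to itself.
Transitive: no — w1 S w2 and w2 S w3, but not w1 S w3.
So S is not a preorder.

No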